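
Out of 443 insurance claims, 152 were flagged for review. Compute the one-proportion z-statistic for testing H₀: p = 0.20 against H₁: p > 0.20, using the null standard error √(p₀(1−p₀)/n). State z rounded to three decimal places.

z = 7.531

The sample proportion is 152/443 = 0.34312.
Under H₀, SE = √(p₀(1−p₀)/n) = √(0.20·0.80/443) = √0.000361174 = 0.019005.
z = (p̂ − p₀)/SE = (0.34312 − 0.20)/0.019005 = 7.531.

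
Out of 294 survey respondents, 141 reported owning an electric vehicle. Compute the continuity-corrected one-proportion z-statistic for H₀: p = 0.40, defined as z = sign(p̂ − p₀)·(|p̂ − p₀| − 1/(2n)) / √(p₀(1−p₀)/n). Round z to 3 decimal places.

p̂ = 141/294 = 0.47959. p̂ − p₀ = 0.079592.
Continuity correction 1/(2n) = 1/588 = 0.001701.
Corrected numerator: |0.079592| − 0.001701 = 0.077891.
SE₀ = √(0.40·0.60/294) = 0.028571.
z = +0.077891/0.028571 = 2.726.

z = 2.726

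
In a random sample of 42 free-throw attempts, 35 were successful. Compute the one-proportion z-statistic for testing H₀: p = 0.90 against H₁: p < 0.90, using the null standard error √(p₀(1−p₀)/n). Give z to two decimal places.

z = -1.44

With x = 35 successes in n = 42, p̂ = 0.83333.
SE₀ = √(0.90·0.10/42) = 0.046291.
z = (0.83333 − 0.90)/0.046291 = -0.06667/0.046291 = -1.44.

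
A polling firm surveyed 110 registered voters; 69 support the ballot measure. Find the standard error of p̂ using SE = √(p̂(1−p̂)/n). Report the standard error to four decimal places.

p̂ = 69/110 = 0.62727.
p̂(1−p̂) = 0.233802.
SE = √(0.233802/110) = √0.002125473 = 0.0461.

SE = 0.0461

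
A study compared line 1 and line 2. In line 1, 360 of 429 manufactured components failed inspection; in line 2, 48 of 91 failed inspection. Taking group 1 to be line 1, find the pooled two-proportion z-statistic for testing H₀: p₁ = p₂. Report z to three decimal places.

Sample proportions: p̂₁ = 360/429 = 0.83916 and p̂₂ = 48/91 = 0.52747.
Pooled p̂ = (360+48)/(429+91) = 408/520 = 0.78462.
Pooled SE = √[0.1689941·0.01332001] ≈ 0.047445.
z = (p̂₁ − p̂₂)/SE = (0.83916 − 0.52747)/0.047445 = 0.31169/0.047445 = 6.570.

z = 6.570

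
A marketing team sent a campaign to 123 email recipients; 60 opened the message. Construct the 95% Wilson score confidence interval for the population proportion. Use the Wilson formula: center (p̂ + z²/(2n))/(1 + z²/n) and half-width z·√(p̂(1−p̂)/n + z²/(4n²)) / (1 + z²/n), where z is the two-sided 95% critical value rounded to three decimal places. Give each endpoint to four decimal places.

p̂ = 60/123 = 0.48780; z = 1.960, so z² = 3.841600.
1 + z²/n = 1.031233.
Center = (0.48780 + 0.015616)/1.031233 = 0.48817.
Radicand: p̂(1−p̂)/n + z²/(4n²) = 0.002031311 + 0.000063481 = 0.002094792.
Half-width = 1.960·√0.002094792/1.031233 = 0.08699.
CI: 0.48817 ± 0.08699 = (0.4012, 0.5752).

(0.4012, 0.5752)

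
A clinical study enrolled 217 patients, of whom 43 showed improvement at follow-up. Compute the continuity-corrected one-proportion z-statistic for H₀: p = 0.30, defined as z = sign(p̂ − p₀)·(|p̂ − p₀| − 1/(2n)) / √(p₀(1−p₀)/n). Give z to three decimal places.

z = -3.200

Sample proportion p̂ = 43/217 = 0.19816. p̂ − p₀ = -0.101843.
1/(2n) = 0.002304.
Corrected numerator: |-0.101843| − 0.002304 = 0.099539.
Null standard error: √(0.30·0.70/217) = √0.000967742 = 0.031109.
z = −0.099539/0.031109 = -3.200.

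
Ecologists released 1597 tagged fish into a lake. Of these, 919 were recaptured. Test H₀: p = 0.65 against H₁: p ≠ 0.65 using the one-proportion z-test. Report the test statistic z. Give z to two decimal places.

z = -6.25

The sample proportion is 919/1597 = 0.57545.
SE₀ = √(0.65·0.35/1597) = 0.011935.
z = (0.57545 − 0.65)/0.011935 = -0.07455/0.011935 = -6.25.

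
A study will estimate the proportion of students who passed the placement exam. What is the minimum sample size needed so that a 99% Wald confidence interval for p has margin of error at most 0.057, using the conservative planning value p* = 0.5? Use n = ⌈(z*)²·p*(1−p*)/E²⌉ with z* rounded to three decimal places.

For 99% confidence, z* = 2.576.
p*(1−p*) = 0.2500.
Required n before rounding: 6.635776 × 0.2500 / 0.057² = 510.601.
Rounding up, n = 511.

n = 511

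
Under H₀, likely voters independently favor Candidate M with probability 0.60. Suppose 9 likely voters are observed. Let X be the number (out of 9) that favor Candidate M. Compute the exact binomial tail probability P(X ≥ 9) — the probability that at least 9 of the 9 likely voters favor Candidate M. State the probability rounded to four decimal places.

X is binomial with n = 9 and p = 0.60.
P(X ≥ 9) = C(9,9)·0.60^9·0.40^0.
= 0.010078 = 0.0101.

P = 0.0101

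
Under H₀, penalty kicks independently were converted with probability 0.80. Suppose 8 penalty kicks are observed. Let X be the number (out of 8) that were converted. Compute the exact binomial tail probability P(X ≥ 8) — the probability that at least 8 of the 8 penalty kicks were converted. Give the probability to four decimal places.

P = 0.1678

X ~ Binomial(n=8, p=0.80).
P(X ≥ 8) = C(8,8)·0.80^8·0.20^0.
= 0.167772 = 0.1678.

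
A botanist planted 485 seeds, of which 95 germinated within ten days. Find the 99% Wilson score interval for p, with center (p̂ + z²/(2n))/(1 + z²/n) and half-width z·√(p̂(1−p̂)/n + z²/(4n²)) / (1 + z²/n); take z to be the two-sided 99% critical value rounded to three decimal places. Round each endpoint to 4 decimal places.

Here p̂ = 95/485 = 0.19588 and z = 2.576 (z² = 6.635776).
1 + z²/n = 1.013682.
Center = (0.19588 + 0.006841)/1.013682 = 0.19998.
Radicand: p̂(1−p̂)/n + z²/(4n²) = 0.000324760 + 0.000007053 = 0.000331813.
Half-width = 2.576·√0.000331813/1.013682 = 0.04629.
CI: 0.19998 ± 0.04629 = (0.1537, 0.2463).

(0.1537, 0.2463)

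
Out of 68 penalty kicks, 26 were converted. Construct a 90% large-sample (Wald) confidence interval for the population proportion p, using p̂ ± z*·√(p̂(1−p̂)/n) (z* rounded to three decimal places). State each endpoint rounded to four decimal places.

(0.2854, 0.4793)

p̂ = 26/68 = 0.38235.
SE(p̂) = √(0.38235·0.61765/68) = 0.058932.
z* = 1.645 at the 90% level.
Margin of error: 1.645 × 0.058932 = 0.09694.
CI: 0.38235 ± 0.09694 = (0.2854, 0.4793).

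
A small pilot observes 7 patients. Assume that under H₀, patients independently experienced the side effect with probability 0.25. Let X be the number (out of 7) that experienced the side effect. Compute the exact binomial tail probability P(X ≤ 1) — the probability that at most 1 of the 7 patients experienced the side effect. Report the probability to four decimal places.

X ~ Binomial(n=7, p=0.25).
P(X ≤ 1) = C(7,0)·0.25^0·0.75^7 + C(7,1)·0.25^1·0.75^6.
= 0.133484 + 0.311462 = 0.4449.

P = 0.4449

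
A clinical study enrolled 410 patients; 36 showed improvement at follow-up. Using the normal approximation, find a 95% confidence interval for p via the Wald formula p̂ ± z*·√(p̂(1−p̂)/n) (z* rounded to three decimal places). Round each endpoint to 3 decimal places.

(0.060, 0.115)

p̂ = 36/410 = 0.08780.
Standard error of p̂: √(0.080095/410) = √0.000195354 = 0.013977.
The 95% critical value is z* = 1.960.
Margin of error: 1.960 × 0.013977 = 0.02739.
Interval: 0.08780 ± 0.02739 → (0.060, 0.115).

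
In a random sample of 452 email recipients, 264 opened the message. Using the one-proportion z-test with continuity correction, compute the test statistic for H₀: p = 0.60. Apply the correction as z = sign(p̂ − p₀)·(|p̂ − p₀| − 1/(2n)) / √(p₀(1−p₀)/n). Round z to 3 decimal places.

Sample proportion p̂ = 264/452 = 0.58407. p̂ − p₀ = -0.015929.
1/(2n) = 0.001106.
Corrected numerator: |-0.015929| − 0.001106 = 0.014823.
SE₀ = √(0.60·0.40/452) = 0.023043.
z = (−)0.014823/0.023043 = -0.643.

z = -0.643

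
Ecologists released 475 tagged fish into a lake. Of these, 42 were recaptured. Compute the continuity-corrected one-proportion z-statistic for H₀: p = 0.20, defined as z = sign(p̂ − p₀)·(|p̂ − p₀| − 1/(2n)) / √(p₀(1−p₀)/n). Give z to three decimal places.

z = -6.022

Sample proportion p̂ = 42/475 = 0.08842. p̂ − p₀ = -0.111579.
Continuity correction 1/(2n) = 1/950 = 0.001053.
Corrected numerator: |-0.111579| − 0.001053 = 0.110526.
SE₀ = √(0.20·0.80/475) = 0.018353.
z = (−)0.110526/0.018353 = -6.022.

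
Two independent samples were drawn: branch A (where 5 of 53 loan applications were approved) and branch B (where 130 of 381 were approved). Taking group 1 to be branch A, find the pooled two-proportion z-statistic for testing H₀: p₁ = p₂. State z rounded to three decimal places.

z = -3.638

p̂₁ = 5/53 = 0.09434, p̂₂ = 130/381 = 0.34121.
Pooled p̂ = (5+130)/(53+381) = 135/434 = 0.31106.
Pooled SE = √[0.2143016·0.02149260] ≈ 0.067867.
z = (p̂₁ − p̂₂)/SE = (0.09434 − 0.34121)/0.067867 = -0.24687/0.067867 = -3.638.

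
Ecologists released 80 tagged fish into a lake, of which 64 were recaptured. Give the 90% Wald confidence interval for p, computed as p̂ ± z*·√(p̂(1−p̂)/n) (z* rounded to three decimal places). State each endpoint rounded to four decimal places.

(0.7264, 0.8736)

p̂ = 64/80 = 0.80000.
Standard error of p̂: √(0.160000/80) = √0.002000000 = 0.044721.
z* = 1.645 at the 90% level.
Margin = 1.645·0.044721 = 0.07357.
So the interval runs from 0.7264 to 0.8736.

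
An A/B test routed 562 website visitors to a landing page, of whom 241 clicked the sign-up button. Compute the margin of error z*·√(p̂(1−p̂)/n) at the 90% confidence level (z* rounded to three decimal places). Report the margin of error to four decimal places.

p̂ = 241/562 = 0.42883.
SE = √(p̂(1−p̂)/n) = √(0.244934/562) = 0.020876.
The 90% critical value is z* = 1.645.
So ME = 0.0343.

ME = 0.0343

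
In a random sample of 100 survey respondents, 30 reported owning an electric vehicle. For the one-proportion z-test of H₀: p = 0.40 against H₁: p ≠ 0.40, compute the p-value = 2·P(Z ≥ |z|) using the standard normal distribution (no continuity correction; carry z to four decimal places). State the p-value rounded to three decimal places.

p-value = 0.041

Sample proportion p̂ = 30/100 = 0.30000.
Under H₀, SE = √(p₀(1−p₀)/n) = √(0.40·0.60/100) = √0.002400000 = 0.048990.
Test statistic (full precision, shown to 4 dp): z = (30/100 − 0.40)/SE₀ ≈ -2.0412.
From the standard normal, 2·P(Z ≥ |z|) = 0.041.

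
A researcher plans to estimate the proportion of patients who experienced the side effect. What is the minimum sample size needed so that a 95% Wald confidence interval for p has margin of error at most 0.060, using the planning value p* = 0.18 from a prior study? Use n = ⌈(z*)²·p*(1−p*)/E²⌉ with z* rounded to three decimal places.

For 95% confidence, z* = 1.960.
p*(1−p*) = 0.18·0.82 = 0.1476.
Required n before rounding: 3.841600 × 0.1476 / 0.060² = 157.506.
Rounding up, n = 158.

n = 158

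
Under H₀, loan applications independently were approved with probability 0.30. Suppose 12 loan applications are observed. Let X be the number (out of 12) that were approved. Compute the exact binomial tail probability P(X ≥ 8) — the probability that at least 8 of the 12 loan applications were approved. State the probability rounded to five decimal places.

X ~ Binomial(n=12, p=0.30).
P(X ≥ 8) = Σ_{j=8}^{12} C(12,j)·0.30^j·0.70^{12−j}.
= 0.007798 + 0.001485 + 0.000191 + 0.000015 + 0.000001 = 0.00949.

P = 0.00949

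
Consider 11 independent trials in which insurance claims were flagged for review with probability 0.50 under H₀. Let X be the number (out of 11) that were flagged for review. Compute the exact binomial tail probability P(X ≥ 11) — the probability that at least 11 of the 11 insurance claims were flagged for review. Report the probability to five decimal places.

X is binomial with n = 11 and p = 0.50.
P(X ≥ 11) = C(11,11)·0.50^11·0.50^0.
= 0.000488 = 0.00049.

P = 0.00049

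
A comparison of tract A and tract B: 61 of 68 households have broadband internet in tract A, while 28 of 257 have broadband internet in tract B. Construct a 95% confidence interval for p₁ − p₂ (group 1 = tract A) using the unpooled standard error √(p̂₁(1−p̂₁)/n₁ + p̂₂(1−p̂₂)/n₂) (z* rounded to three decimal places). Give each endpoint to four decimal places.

(0.7065, 0.8698)

p̂₁ = 0.89706, p̂₂ = 0.10895, so the observed difference is 0.78811.
Unpooled SE = √(p̂₁(1−p̂₁)/n₁ + p̂₂(1−p̂₂)/n₂) = √(0.001358004 + 0.000377741) = 0.041662.
z* = 1.960 at the 95% level. Margin = 1.960·0.041662 = 0.08166.
CI: 0.78811 ± 0.08166 = (0.7065, 0.8698).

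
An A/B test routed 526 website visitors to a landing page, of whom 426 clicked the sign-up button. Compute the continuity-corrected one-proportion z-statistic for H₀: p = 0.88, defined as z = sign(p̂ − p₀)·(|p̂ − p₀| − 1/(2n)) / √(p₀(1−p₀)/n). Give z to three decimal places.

Sample proportion p̂ = 426/526 = 0.80989. p̂ − p₀ = -0.070114.
Continuity correction 1/(2n) = 1/1052 = 0.000951.
Corrected numerator: |-0.070114| − 0.000951 = 0.069163.
Null standard error: √(0.88·0.12/526) = √0.000200760 = 0.014169.
z = −0.069163/0.014169 = -4.881.

z = -4.881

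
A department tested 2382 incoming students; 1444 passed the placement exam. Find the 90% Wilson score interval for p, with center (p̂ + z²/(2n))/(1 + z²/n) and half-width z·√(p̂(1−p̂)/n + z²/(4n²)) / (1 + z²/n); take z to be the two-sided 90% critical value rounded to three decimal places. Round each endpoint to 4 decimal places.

Here p̂ = 1444/2382 = 0.60621 and z = 1.645 (z² = 2.706025).
Denominator 1 + z²/n = 1 + 2.706025/2382 = 1.001136.
Center = (0.60621 + 0.000568)/1.001136 = 0.60609.
Radicand: p̂(1−p̂)/n + z²/(4n²) = 0.000100218 + 0.000000119 = 0.000100337.
Half-width = z·√(radicand)/denom = 1.645·0.010017/1.001136 = 0.01646.
Interval: 0.60609 ± 0.01646 → (0.5896, 0.6226).

(0.5896, 0.6226)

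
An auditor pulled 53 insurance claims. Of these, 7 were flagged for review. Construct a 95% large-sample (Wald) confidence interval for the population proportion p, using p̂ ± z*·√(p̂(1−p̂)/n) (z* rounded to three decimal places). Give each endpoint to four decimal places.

(0.0409, 0.2232)

The sample proportion is 7/53 = 0.13208.
SE = √(p̂(1−p̂)/n) = √(0.114632/53) = 0.046507.
z* = 1.960 at the 95% level.
Margin = 1.960·0.046507 = 0.09115.
So the interval runs from 0.0409 to 0.2232.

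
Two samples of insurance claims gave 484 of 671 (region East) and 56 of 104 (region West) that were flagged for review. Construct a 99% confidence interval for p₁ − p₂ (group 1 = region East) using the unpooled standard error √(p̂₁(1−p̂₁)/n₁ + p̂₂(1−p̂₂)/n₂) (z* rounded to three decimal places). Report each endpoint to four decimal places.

(0.0493, 0.3164)

p̂₁ = 0.72131, p̂₂ = 0.53846, so the observed difference is 0.18285.
SE = √(0.000299585 + 0.002389622) = √0.002689207 = 0.051858.
z* = 2.576 at the 99% level. Margin of error = 0.13359.
So the interval runs from 0.0493 to 0.3164.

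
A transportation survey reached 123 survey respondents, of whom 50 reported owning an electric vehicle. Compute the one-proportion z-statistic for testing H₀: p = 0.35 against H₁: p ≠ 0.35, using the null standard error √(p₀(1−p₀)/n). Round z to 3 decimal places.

z = 1.314

Sample proportion p̂ = 50/123 = 0.40650.
SE₀ = √(0.35·0.65/123) = 0.043007.
z = (0.40650 − 0.35)/0.043007 = 0.05650/0.043007 = 1.314.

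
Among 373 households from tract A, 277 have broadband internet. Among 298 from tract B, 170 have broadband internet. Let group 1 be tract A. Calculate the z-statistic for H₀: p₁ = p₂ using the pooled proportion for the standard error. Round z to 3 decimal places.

Sample proportions: p̂₁ = 277/373 = 0.74263 and p̂₂ = 170/298 = 0.57047.
Pooled p̂ = (277+170)/(373+298) = 447/671 = 0.66617.
Pooled SE = √[0.2223876·0.00603667] ≈ 0.036640.
z = 0.17216/0.036640 = 4.699.

z = 4.699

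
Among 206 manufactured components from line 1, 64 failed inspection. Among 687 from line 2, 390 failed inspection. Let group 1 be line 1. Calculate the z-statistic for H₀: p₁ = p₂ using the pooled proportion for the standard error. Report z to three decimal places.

p̂₁ = 64/206 = 0.31068, p̂₂ = 390/687 = 0.56769.
Pooled p̂ = (64+390)/(206+687) = 454/893 = 0.50840.
Pooled SE = √[0.2499295·0.00630997] ≈ 0.039712.
z = (p̂₁ − p̂₂)/SE = (0.31068 − 0.56769)/0.039712 = -0.25701/0.039712 = -6.472.

z = -6.472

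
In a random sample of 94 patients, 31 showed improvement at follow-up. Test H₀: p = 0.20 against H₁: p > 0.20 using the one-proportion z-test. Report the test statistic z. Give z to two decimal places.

z = 3.15

Sample proportion p̂ = 31/94 = 0.32979.
Null standard error: √(0.20·0.80/94) = √0.001702128 = 0.041257.
z = (p̂ − p₀)/SE = (0.32979 − 0.20)/0.041257 = 3.15.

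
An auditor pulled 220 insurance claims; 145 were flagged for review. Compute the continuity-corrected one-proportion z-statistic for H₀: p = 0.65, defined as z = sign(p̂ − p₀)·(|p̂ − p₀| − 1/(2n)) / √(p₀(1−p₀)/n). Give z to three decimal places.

z = 0.212

Sample proportion p̂ = 145/220 = 0.65909. p̂ − p₀ = 0.009091.
Continuity correction 1/(2n) = 1/440 = 0.002273.
Corrected numerator: |0.009091| − 0.002273 = 0.006818.
SE₀ = √(0.65·0.35/220) = 0.032157.
z = +0.006818/0.032157 = 0.212.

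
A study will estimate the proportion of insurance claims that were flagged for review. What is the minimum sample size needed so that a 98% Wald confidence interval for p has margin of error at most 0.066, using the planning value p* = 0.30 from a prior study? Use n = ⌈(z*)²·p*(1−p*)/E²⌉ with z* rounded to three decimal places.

For 98% confidence, z* = 2.326.
p*(1−p*) = 0.2100.
(z*)²·p*(1−p*)/E² = 5.410276·0.2100/0.004356 = 260.826.
Rounding up, n = 261.

n = 261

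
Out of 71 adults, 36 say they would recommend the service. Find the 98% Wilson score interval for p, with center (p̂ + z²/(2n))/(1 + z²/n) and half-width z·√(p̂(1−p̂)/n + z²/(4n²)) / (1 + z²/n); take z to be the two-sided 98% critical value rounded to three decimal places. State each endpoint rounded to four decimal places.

(0.3735, 0.6396)

Here p̂ = 36/71 = 0.50704 and z = 2.326 (z² = 5.410276).
1 + z²/n = 1.076201.
Center = (0.50704 + 0.038101)/1.076201 = 0.50654.
Radicand: p̂(1−p̂)/n + z²/(4n²) = 0.003520428 + 0.000268314 = 0.003788742.
Half-width = z·√(radicand)/denom = 2.326·0.061553/1.076201 = 0.13303.
Interval: 0.50654 ± 0.13303 → (0.3735, 0.6396).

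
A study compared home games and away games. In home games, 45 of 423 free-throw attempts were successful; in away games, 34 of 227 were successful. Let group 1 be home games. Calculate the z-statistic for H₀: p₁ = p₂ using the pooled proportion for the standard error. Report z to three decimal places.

p̂₁ = 45/423 = 0.10638, p̂₂ = 34/227 = 0.14978.
Pooled p̂ = (45+34)/(423+227) = 79/650 = 0.12154.
Pooled SE = √[0.1067669·0.00676935] ≈ 0.026884.
z = (p̂₁ − p̂₂)/SE = (0.10638 − 0.14978)/0.026884 = -0.04340/0.026884 = -1.614.

z = -1.614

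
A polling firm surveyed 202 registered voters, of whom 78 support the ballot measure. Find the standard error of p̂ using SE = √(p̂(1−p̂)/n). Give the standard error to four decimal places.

p̂ = 78/202 = 0.38614.
p̂(1−p̂) = 0.38614·0.61386 = 0.237036.
SE = √(0.237036/202) = √0.001173446 = 0.0343.

SE = 0.0343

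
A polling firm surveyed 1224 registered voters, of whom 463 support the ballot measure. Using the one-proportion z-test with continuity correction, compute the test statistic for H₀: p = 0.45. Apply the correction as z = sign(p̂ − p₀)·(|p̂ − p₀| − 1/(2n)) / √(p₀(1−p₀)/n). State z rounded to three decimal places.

z = -5.016

p̂ = 463/1224 = 0.37827. p̂ − p₀ = -0.071732.
1/(2n) = 0.000408.
Corrected numerator: |-0.071732| − 0.000408 = 0.071324.
Null standard error: √(0.45·0.55/1224) = √0.000202206 = 0.014220.
z = (−)0.071324/0.014220 = -5.016.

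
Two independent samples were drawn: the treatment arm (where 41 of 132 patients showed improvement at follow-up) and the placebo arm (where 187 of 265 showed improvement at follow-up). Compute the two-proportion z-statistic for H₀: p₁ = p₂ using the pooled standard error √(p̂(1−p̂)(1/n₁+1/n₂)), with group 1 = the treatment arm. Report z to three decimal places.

p̂₁ = 41/132 = 0.31061, p̂₂ = 187/265 = 0.70566.
Pooling: p̂ = 228/397 = 0.57431.
Pooled SE = √[0.2444784·0.01134934] ≈ 0.052675.
z = -0.39505/0.052675 = -7.500.

z = -7.500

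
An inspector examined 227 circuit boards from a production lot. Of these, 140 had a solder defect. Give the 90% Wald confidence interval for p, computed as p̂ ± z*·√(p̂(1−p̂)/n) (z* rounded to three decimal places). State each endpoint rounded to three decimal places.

The sample proportion is 140/227 = 0.61674.
SE = √(p̂(1−p̂)/n) = √(0.236372/227) = 0.032269.
z* = 1.645 at the 90% level.
Margin = 1.645·0.032269 = 0.05308.
CI: 0.61674 ± 0.05308 = (0.564, 0.670).

(0.564, 0.670)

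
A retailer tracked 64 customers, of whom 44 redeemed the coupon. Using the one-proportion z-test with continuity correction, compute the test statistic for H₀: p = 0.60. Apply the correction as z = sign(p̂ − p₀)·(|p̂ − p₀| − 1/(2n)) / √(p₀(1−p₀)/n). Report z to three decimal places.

z = 1.301

Sample proportion p̂ = 44/64 = 0.68750. p̂ − p₀ = 0.087500.
Continuity correction 1/(2n) = 1/128 = 0.007812.
Corrected numerator: |0.087500| − 0.007812 = 0.079688.
Null standard error: √(0.60·0.40/64) = √0.003750000 = 0.061237.
z = +0.079688/0.061237 = 1.301.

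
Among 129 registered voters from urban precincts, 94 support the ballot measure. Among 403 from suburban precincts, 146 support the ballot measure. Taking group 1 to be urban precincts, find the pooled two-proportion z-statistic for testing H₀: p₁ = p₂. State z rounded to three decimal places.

z = 7.279

Sample proportions: p̂₁ = 94/129 = 0.72868 and p̂₂ = 146/403 = 0.36228.
Pooling: p̂ = 240/532 = 0.45113.
SE = √[p̂(1−p̂)(1/n₁+1/n₂)] = √[0.45113·0.54887·(1/129+1/403)] ≈ 0.050338.
z = (p̂₁ − p̂₂)/SE = (0.72868 − 0.36228)/0.050338 = 0.36640/0.050338 = 7.279.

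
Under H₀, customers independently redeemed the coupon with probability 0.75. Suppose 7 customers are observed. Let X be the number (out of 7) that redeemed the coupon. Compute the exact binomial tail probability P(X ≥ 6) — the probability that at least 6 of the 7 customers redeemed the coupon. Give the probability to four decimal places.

X ~ Binomial(n=7, p=0.75).
P(X ≥ 6) = C(7,6)·0.75^6·0.25^1 + C(7,7)·0.75^7·0.25^0.
= 0.311462 + 0.133484 = 0.4449.

P = 0.4449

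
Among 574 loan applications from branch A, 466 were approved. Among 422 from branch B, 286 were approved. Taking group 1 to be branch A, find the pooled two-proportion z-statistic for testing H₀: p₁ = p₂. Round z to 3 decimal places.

Sample proportions: p̂₁ = 466/574 = 0.81185 and p̂₂ = 286/422 = 0.67773.
Pooling: p̂ = 752/996 = 0.75502.
SE = √[p̂(1−p̂)(1/n₁+1/n₂)] = √[0.75502·0.24498·(1/574+1/422)] ≈ 0.027578.
z = 0.13412/0.027578 = 4.863.

z = 4.863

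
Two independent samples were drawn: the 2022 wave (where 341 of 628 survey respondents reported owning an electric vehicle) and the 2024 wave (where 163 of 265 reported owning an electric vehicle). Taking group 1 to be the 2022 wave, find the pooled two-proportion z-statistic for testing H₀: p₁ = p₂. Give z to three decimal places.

z = -1.985

p̂₁ = 341/628 = 0.54299, p̂₂ = 163/265 = 0.61509.
Pooled p̂ = (341+163)/(628+265) = 504/893 = 0.56439.
Pooled SE = √[0.2458540·0.00536594] ≈ 0.036321.
z = -0.07210/0.036321 = -1.985.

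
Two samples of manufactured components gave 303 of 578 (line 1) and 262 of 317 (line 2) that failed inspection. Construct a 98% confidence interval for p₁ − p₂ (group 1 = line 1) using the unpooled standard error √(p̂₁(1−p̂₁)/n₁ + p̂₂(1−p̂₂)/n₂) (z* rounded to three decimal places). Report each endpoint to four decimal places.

(-0.3714, -0.2331)

p̂₁ = 0.52422, p̂₂ = 0.82650, so the observed difference is -0.30228.
Unpooled SE = √(p̂₁(1−p̂₁)/n₁ + p̂₂(1−p̂₂)/n₂) = √(0.000431511 + 0.000452362) = 0.029730.
The 98% critical value is z* = 2.326. Margin of error = 0.06915.
So the interval runs from -0.3714 to -0.2331.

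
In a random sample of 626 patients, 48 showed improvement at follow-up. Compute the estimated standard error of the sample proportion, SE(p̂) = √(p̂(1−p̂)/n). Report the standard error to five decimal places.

Sample proportion p̂ = 48/626 = 0.07668.
p̂(1−p̂) = 0.07668·0.92332 = 0.070800.
SE = √(0.070800/626) = 0.01063.

SE = 0.01063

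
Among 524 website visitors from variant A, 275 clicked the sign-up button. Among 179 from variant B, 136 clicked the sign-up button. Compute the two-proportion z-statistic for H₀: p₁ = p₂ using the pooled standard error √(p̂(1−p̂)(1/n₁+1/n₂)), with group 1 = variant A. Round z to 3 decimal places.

z = -5.508

Sample proportions: p̂₁ = 275/524 = 0.52481 and p̂₂ = 136/179 = 0.75978.
Pooled p̂ = (275+136)/(524+179) = 411/703 = 0.58464.
Pooled SE = √[0.2428365·0.00749499] ≈ 0.042662.
z = (p̂₁ − p̂₂)/SE = (0.52481 − 0.75978)/0.042662 = -0.23497/0.042662 = -5.508.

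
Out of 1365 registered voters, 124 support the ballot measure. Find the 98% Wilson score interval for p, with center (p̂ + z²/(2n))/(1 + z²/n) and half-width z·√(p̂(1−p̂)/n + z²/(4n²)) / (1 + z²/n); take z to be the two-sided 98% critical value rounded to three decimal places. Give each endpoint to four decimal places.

p̂ = 124/1365 = 0.09084; z = 2.326, so z² = 5.410276.
1 + z²/n = 1.003964.
Center = (0.09084 + 0.001982)/1.003964 = 0.09246.
Radicand: p̂(1−p̂)/n + z²/(4n²) = 0.000060506 + 0.000000726 = 0.000061232.
Half-width = z·√(radicand)/denom = 2.326·0.007825/1.003964 = 0.01813.
Interval: 0.09246 ± 0.01813 → (0.0743, 0.1106).

(0.0743, 0.1106)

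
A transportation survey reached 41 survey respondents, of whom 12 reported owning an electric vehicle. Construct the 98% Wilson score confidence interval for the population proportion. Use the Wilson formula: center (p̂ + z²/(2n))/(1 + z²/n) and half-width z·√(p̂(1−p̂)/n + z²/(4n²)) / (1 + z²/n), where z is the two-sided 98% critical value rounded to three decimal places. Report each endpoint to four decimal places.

p̂ = 12/41 = 0.29268; z = 2.326, so z² = 5.410276.
Denominator 1 + z²/n = 1 + 5.410276/41 = 1.131958.
Center = (0.29268 + 0.065979)/1.131958 = 0.31685.
Radicand: p̂(1−p̂)/n + z²/(4n²) = 0.005049259 + 0.000804622 = 0.005853881.
Half-width = 2.326·√0.005853881/1.131958 = 0.15722.
Interval: 0.31685 ± 0.15722 → (0.1596, 0.4741).

(0.1596, 0.4741)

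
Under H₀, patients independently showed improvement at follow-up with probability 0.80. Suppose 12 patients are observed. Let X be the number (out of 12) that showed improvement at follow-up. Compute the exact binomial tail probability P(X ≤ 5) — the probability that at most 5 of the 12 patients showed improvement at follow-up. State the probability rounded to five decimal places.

P = 0.00390

X ~ Binomial(n=12, p=0.80).
P(X ≤ 5) = Σ_{j=0}^{5} C(12,j)·0.80^j·0.20^{12−j}.
= 0.000000 + 0.000000 + 0.000004 + 0.000058 + 0.000519 + 0.003322 = 0.00390.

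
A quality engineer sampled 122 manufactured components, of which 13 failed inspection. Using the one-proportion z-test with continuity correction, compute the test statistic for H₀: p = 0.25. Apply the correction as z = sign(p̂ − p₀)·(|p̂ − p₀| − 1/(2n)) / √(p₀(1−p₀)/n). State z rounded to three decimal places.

Sample proportion p̂ = 13/122 = 0.10656. p̂ − p₀ = -0.143443.
Continuity correction 1/(2n) = 1/244 = 0.004098.
Corrected numerator: |-0.143443| − 0.004098 = 0.139345.
SE₀ = √(0.25·0.75/122) = 0.039203.
z = (−)0.139345/0.039203 = -3.554.

z = -3.554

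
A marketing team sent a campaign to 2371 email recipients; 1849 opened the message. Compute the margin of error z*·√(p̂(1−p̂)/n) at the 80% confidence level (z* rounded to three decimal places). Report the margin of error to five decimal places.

Sample proportion p̂ = 1849/2371 = 0.77984.
SE(p̂) = √(0.77984·0.22016/2371) = 0.008510.
z* = 1.282 at the 80% level.
ME = 1.282·0.008510 = 0.01091.

ME = 0.01091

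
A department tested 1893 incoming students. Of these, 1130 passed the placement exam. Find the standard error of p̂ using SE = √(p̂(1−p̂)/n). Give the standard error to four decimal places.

The sample proportion is 1130/1893 = 0.59694.
p̂(1−p̂) = 0.59694·0.40306 = 0.240603.
SE = √(0.240603/1893) = √0.000127101 = 0.0113.

SE = 0.0113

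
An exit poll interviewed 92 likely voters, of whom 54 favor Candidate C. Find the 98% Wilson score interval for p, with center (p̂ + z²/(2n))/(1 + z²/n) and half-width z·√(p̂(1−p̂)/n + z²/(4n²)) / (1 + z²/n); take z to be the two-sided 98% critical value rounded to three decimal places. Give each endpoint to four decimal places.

Here p̂ = 54/92 = 0.58696 and z = 2.326 (z² = 5.410276).
Denominator 1 + z²/n = 1 + 5.410276/92 = 1.058807.
Adjusted center: (0.58696 + z²/(2n))/1.058807 = 0.58213.
Radicand: p̂(1−p̂)/n + z²/(4n²) = 0.002635202 + 0.000159803 = 0.002795005.
Half-width = 2.326·√0.002795005/1.058807 = 0.11614.
CI: 0.58213 ± 0.11614 = (0.4660, 0.6983).

(0.4660, 0.6983)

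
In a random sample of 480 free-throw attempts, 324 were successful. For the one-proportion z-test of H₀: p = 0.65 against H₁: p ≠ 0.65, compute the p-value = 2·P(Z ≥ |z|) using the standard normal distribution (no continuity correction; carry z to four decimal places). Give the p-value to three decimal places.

The sample proportion is 324/480 = 0.67500.
SE₀ = √(0.65·0.35/480) = 0.021771.
Test statistic (full precision, shown to 4 dp): z = (324/480 − 0.65)/SE₀ ≈ 1.1483.
p-value = 2·P(Z ≥ |z|) with z = 1.1483 → 0.251.

p-value = 0.251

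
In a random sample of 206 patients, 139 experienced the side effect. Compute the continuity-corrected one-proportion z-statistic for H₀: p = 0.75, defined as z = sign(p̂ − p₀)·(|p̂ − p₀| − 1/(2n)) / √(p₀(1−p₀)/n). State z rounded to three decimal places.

The sample proportion is 139/206 = 0.67476. p̂ − p₀ = -0.075243.
Continuity correction 1/(2n) = 1/412 = 0.002427.
Corrected numerator: |-0.075243| − 0.002427 = 0.072816.
SE₀ = √(0.75·0.25/206) = 0.030169.
z = −0.072816/0.030169 = -2.414.

z = -2.414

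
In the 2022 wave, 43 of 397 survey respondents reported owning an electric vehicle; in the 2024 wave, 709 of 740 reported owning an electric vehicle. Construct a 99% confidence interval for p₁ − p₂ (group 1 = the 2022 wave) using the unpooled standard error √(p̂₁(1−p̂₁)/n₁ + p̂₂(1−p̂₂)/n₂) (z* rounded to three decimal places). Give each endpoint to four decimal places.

(-0.8942, -0.8054)

p̂₁ = 43/397 = 0.10831, p̂₂ = 709/740 = 0.95811; p̂₁ − p̂₂ = -0.84980.
Unpooled SE = √(p̂₁(1−p̂₁)/n₁ + p̂₂(1−p̂₂)/n₂) = √(0.000243277 + 0.000054239) = 0.017249.
The 99% critical value is z* = 2.576. Margin of error = 0.04443.
So the interval runs from -0.8942 to -0.8054.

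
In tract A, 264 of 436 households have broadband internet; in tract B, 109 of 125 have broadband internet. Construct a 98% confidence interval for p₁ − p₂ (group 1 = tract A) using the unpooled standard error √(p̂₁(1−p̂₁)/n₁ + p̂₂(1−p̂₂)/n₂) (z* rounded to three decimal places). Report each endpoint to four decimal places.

(-0.3548, -0.1782)

p̂₁ = 0.60550, p̂₂ = 0.87200, so the observed difference is -0.26650.
SE = √(0.000547864 + 0.000892928) = √0.001440792 = 0.037958.
The 98% critical value is z* = 2.326. Margin of error = 0.08829.
Interval: -0.26650 ± 0.08829 → (-0.3548, -0.1782).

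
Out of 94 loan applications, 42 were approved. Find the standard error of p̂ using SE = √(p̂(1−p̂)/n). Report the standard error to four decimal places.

With x = 42 successes in n = 94, p̂ = 0.44681.
p̂(1−p̂) = 0.247171.
Dividing by n and taking the root: √0.002629479 = 0.0513.

SE = 0.0513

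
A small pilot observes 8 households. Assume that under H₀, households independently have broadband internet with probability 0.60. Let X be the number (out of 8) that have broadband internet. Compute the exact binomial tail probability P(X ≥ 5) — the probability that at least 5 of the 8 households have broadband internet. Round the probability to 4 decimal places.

P = 0.5941

X is binomial with n = 8 and p = 0.60.
P(X ≥ 5) = C(8,5)·0.60^5·0.40^3 + C(8,6)·0.60^6·0.40^2 + C(8,7)·0.60^7·0.40^1 + C(8,8)·0.60^8·0.40^0.
= 0.278692 + 0.209019 + 0.089580 + 0.016796 = 0.5941.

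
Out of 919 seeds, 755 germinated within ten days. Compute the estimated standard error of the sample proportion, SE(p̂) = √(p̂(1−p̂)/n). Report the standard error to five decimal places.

With x = 755 successes in n = 919, p̂ = 0.82155.
p̂(1−p̂) = 0.146606.
Dividing by n and taking the root: √0.000159528 = 0.01263.

SE = 0.01263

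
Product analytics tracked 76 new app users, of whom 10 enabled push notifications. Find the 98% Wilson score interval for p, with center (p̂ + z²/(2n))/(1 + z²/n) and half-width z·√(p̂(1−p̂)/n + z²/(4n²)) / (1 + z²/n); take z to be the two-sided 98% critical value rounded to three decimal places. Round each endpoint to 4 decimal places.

p̂ = 10/76 = 0.13158; z = 2.326, so z² = 5.410276.
1 + z²/n = 1.071188.
Center = (0.13158 + 0.035594)/1.071188 = 0.15606.
Radicand: p̂(1−p̂)/n + z²/(4n²) = 0.001503499 + 0.000234171 = 0.001737670.
Half-width = 2.326·√0.001737670/1.071188 = 0.09052.
Interval: 0.15606 ± 0.09052 → (0.0655, 0.2466).

(0.0655, 0.2466)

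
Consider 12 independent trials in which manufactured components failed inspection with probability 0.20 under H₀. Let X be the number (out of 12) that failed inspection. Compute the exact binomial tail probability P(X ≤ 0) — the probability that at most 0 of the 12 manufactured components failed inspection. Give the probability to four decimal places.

X is binomial with n = 12 and p = 0.20.
P(X ≤ 0) = C(12,0)·0.20^0·0.80^12.
= 0.068719 = 0.0687.

P = 0.0687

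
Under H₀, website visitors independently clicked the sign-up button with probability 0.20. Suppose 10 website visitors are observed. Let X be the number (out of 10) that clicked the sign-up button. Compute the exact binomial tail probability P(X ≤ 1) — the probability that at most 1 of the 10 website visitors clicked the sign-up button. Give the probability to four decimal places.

P = 0.3758

X ~ Binomial(n=10, p=0.20).
P(X ≤ 1) = C(10,0)·0.20^0·0.80^10 + C(10,1)·0.20^1·0.80^9.
= 0.107374 + 0.268435 = 0.3758.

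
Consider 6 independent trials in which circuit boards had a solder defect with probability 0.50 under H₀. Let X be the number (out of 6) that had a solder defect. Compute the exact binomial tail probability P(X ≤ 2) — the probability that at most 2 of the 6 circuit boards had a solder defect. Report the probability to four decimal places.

X ~ Binomial(n=6, p=0.50).
P(X ≤ 2) = C(6,0)·0.50^0·0.50^6 + C(6,1)·0.50^1·0.50^5 + C(6,2)·0.50^2·0.50^4.
= 0.015625 + 0.093750 + 0.234375 = 0.3438.

P = 0.3438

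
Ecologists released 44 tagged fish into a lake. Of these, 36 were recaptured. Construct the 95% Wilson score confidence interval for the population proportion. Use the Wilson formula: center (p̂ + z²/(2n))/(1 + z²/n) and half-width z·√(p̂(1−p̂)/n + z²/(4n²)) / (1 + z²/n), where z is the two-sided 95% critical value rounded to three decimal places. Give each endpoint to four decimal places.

Here p̂ = 36/44 = 0.81818 and z = 1.960 (z² = 3.841600).
1 + z²/n = 1.087309.
Adjusted center: (0.81818 + z²/(2n))/1.087309 = 0.79263.
Radicand: p̂(1−p̂)/n + z²/(4n²) = 0.003380917 + 0.000496074 = 0.003876991.
Half-width = 1.960·√0.003876991/1.087309 = 0.11224.
So the interval runs from 0.6804 to 0.9049.

(0.6804, 0.9049)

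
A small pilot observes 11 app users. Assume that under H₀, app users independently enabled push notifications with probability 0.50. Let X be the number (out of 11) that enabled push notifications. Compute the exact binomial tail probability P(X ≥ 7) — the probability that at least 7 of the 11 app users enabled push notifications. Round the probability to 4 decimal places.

X ~ Binomial(n=11, p=0.50).
P(X ≥ 7) = Σ_{j=7}^{11} C(11,j)·0.50^j·0.50^{11−j}.
= 0.161133 + 0.080566 + 0.026855 + 0.005371 + 0.000488 = 0.2744.

P = 0.2744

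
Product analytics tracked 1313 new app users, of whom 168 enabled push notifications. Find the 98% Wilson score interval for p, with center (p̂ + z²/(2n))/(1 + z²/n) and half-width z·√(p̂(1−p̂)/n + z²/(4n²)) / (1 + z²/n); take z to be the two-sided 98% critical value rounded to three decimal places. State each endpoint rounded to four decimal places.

p̂ = 168/1313 = 0.12795; z = 2.326, so z² = 5.410276.
1 + z²/n = 1.004121.
Adjusted center: (0.12795 + z²/(2n))/1.004121 = 0.12948.
Radicand: p̂(1−p̂)/n + z²/(4n²) = 0.000084981 + 0.000000785 = 0.000085766.
Half-width = z·√(radicand)/denom = 2.326·0.009261/1.004121 = 0.02145.
CI: 0.12948 ± 0.02145 = (0.1080, 0.1509).

(0.1080, 0.1509)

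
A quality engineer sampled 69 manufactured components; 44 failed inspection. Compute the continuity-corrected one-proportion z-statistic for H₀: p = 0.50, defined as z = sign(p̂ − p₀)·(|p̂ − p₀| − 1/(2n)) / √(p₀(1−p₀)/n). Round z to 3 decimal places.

z = 2.167

Sample proportion p̂ = 44/69 = 0.63768. p̂ − p₀ = 0.137681.
Continuity correction 1/(2n) = 1/138 = 0.007246.
Corrected numerator: |0.137681| − 0.007246 = 0.130435.
SE₀ = √(0.50·0.50/69) = 0.060193.
z = +0.130435/0.060193 = 2.167.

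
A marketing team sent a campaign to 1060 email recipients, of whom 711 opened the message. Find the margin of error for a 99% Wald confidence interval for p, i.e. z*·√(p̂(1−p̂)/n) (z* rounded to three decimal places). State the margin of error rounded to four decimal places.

ME = 0.0372

p̂ = 711/1060 = 0.67075.
SE = √(p̂(1−p̂)/n) = √(0.220843/1060) = 0.014434.
z* = 2.576 at the 99% level.
So ME = 0.0372.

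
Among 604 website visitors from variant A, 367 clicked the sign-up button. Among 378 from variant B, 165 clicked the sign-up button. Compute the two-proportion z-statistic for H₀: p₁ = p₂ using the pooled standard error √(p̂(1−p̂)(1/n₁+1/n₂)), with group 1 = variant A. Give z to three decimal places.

p̂₁ = 367/604 = 0.60762, p̂₂ = 165/378 = 0.43651.
Pooling: p̂ = 532/982 = 0.54175.
SE = √[p̂(1−p̂)(1/n₁+1/n₂)] = √[0.54175·0.45825·(1/604+1/378)] ≈ 0.032677.
z = (p̂₁ − p̂₂)/SE = (0.60762 − 0.43651)/0.032677 = 0.17111/0.032677 = 5.236.

z = 5.236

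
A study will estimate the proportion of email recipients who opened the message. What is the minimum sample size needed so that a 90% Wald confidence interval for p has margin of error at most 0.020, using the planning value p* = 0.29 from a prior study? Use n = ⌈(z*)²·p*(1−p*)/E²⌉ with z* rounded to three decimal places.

For 90% confidence, z* = 1.645.
p*(1−p*) = 0.29·0.71 = 0.2059.
Required n before rounding: 2.706025 × 0.2059 / 0.020² = 1392.926.
Rounding up, n = 1393.

n = 1393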